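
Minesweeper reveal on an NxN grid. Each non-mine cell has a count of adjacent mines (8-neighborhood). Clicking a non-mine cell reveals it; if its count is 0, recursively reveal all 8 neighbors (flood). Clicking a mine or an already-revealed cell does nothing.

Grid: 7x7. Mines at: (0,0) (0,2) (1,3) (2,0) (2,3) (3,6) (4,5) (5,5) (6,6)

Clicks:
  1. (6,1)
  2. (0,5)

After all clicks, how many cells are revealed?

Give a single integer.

Click 1 (6,1) count=0: revealed 20 new [(3,0) (3,1) (3,2) (3,3) (3,4) (4,0) (4,1) (4,2) (4,3) (4,4) (5,0) (5,1) (5,2) (5,3) (5,4) (6,0) (6,1) (6,2) (6,3) (6,4)] -> total=20
Click 2 (0,5) count=0: revealed 9 new [(0,4) (0,5) (0,6) (1,4) (1,5) (1,6) (2,4) (2,5) (2,6)] -> total=29

Answer: 29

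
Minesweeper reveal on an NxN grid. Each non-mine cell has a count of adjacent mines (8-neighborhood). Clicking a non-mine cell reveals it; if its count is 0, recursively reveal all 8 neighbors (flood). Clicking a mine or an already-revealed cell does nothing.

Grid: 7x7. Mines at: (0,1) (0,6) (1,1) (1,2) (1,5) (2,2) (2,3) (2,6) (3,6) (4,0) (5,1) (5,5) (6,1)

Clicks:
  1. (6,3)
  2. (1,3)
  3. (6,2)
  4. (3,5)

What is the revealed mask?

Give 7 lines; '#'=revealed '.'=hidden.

Answer: .......
...#...
.......
..####.
..###..
..###..
..###..

Derivation:
Click 1 (6,3) count=0: revealed 12 new [(3,2) (3,3) (3,4) (4,2) (4,3) (4,4) (5,2) (5,3) (5,4) (6,2) (6,3) (6,4)] -> total=12
Click 2 (1,3) count=3: revealed 1 new [(1,3)] -> total=13
Click 3 (6,2) count=2: revealed 0 new [(none)] -> total=13
Click 4 (3,5) count=2: revealed 1 new [(3,5)] -> total=14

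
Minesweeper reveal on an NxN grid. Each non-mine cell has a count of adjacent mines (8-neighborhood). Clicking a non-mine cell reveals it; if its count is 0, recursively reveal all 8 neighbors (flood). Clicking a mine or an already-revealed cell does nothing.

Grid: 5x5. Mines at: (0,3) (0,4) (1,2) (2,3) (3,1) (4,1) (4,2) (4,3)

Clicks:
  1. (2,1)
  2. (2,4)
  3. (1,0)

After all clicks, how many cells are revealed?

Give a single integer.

Click 1 (2,1) count=2: revealed 1 new [(2,1)] -> total=1
Click 2 (2,4) count=1: revealed 1 new [(2,4)] -> total=2
Click 3 (1,0) count=0: revealed 5 new [(0,0) (0,1) (1,0) (1,1) (2,0)] -> total=7

Answer: 7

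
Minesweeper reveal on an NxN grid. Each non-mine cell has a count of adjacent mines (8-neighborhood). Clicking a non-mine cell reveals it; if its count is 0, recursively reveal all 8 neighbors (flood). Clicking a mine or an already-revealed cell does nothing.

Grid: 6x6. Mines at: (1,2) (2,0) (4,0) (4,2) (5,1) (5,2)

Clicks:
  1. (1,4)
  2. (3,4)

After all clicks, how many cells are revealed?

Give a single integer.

Click 1 (1,4) count=0: revealed 18 new [(0,3) (0,4) (0,5) (1,3) (1,4) (1,5) (2,3) (2,4) (2,5) (3,3) (3,4) (3,5) (4,3) (4,4) (4,5) (5,3) (5,4) (5,5)] -> total=18
Click 2 (3,4) count=0: revealed 0 new [(none)] -> total=18

Answer: 18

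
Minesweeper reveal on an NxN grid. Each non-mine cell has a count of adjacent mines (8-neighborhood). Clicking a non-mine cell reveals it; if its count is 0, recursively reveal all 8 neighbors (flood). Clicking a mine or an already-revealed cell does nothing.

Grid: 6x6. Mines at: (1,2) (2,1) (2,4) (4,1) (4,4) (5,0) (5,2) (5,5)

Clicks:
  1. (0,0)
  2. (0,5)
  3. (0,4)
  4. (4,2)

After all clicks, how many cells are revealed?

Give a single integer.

Answer: 11

Derivation:
Click 1 (0,0) count=0: revealed 4 new [(0,0) (0,1) (1,0) (1,1)] -> total=4
Click 2 (0,5) count=0: revealed 6 new [(0,3) (0,4) (0,5) (1,3) (1,4) (1,5)] -> total=10
Click 3 (0,4) count=0: revealed 0 new [(none)] -> total=10
Click 4 (4,2) count=2: revealed 1 new [(4,2)] -> total=11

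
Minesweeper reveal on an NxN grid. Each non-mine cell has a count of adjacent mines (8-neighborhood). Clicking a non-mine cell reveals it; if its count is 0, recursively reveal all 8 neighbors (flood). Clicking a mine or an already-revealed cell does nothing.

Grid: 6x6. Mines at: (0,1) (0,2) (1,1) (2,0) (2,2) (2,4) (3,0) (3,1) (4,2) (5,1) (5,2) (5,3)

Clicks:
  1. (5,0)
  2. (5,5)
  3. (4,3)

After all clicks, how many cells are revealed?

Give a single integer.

Answer: 8

Derivation:
Click 1 (5,0) count=1: revealed 1 new [(5,0)] -> total=1
Click 2 (5,5) count=0: revealed 6 new [(3,4) (3,5) (4,4) (4,5) (5,4) (5,5)] -> total=7
Click 3 (4,3) count=3: revealed 1 new [(4,3)] -> total=8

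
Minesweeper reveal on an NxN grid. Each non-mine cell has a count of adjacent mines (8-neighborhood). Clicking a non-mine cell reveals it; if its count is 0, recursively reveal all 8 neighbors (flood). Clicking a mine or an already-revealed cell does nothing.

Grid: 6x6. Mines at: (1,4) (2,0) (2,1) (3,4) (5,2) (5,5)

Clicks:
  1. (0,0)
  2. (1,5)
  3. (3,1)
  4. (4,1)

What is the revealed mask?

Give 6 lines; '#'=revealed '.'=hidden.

Answer: ####..
####.#
......
.#....
.#....
......

Derivation:
Click 1 (0,0) count=0: revealed 8 new [(0,0) (0,1) (0,2) (0,3) (1,0) (1,1) (1,2) (1,3)] -> total=8
Click 2 (1,5) count=1: revealed 1 new [(1,5)] -> total=9
Click 3 (3,1) count=2: revealed 1 new [(3,1)] -> total=10
Click 4 (4,1) count=1: revealed 1 new [(4,1)] -> total=11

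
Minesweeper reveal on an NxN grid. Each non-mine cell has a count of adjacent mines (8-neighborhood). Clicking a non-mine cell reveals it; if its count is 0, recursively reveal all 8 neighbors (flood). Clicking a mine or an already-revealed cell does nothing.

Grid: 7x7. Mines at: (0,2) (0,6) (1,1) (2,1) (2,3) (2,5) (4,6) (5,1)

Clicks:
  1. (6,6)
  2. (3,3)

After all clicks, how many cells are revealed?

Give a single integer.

Answer: 18

Derivation:
Click 1 (6,6) count=0: revealed 18 new [(3,2) (3,3) (3,4) (3,5) (4,2) (4,3) (4,4) (4,5) (5,2) (5,3) (5,4) (5,5) (5,6) (6,2) (6,3) (6,4) (6,5) (6,6)] -> total=18
Click 2 (3,3) count=1: revealed 0 new [(none)] -> total=18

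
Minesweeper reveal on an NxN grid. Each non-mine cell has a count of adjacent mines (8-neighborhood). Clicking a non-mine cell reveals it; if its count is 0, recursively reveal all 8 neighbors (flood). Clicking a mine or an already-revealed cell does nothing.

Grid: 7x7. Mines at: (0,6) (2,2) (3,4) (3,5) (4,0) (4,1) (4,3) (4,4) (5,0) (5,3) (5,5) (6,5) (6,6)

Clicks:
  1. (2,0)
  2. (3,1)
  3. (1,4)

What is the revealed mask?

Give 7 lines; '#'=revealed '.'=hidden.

Click 1 (2,0) count=0: revealed 19 new [(0,0) (0,1) (0,2) (0,3) (0,4) (0,5) (1,0) (1,1) (1,2) (1,3) (1,4) (1,5) (2,0) (2,1) (2,3) (2,4) (2,5) (3,0) (3,1)] -> total=19
Click 2 (3,1) count=3: revealed 0 new [(none)] -> total=19
Click 3 (1,4) count=0: revealed 0 new [(none)] -> total=19

Answer: ######.
######.
##.###.
##.....
.......
.......
.......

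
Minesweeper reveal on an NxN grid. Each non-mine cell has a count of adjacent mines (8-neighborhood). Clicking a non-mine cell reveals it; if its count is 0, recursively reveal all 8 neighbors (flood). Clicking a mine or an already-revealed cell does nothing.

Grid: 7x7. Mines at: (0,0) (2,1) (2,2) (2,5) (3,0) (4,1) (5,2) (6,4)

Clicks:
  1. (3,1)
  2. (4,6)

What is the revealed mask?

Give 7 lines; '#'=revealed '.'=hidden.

Click 1 (3,1) count=4: revealed 1 new [(3,1)] -> total=1
Click 2 (4,6) count=0: revealed 14 new [(3,3) (3,4) (3,5) (3,6) (4,3) (4,4) (4,5) (4,6) (5,3) (5,4) (5,5) (5,6) (6,5) (6,6)] -> total=15

Answer: .......
.......
.......
.#.####
...####
...####
.....##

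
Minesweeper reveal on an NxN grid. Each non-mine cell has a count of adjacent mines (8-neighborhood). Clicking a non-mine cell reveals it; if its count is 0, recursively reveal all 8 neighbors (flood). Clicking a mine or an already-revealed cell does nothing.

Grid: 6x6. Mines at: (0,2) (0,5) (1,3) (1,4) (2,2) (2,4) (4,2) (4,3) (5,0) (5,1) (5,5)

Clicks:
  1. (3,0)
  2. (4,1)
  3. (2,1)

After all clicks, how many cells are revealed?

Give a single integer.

Answer: 10

Derivation:
Click 1 (3,0) count=0: revealed 10 new [(0,0) (0,1) (1,0) (1,1) (2,0) (2,1) (3,0) (3,1) (4,0) (4,1)] -> total=10
Click 2 (4,1) count=3: revealed 0 new [(none)] -> total=10
Click 3 (2,1) count=1: revealed 0 new [(none)] -> total=10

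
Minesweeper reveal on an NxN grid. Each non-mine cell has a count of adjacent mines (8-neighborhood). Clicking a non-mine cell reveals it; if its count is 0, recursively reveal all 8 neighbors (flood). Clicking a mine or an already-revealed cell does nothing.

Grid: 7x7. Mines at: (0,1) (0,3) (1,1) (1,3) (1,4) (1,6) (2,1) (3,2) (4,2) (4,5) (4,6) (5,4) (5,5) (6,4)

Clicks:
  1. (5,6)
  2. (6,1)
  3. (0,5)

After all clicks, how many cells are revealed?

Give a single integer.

Answer: 14

Derivation:
Click 1 (5,6) count=3: revealed 1 new [(5,6)] -> total=1
Click 2 (6,1) count=0: revealed 12 new [(3,0) (3,1) (4,0) (4,1) (5,0) (5,1) (5,2) (5,3) (6,0) (6,1) (6,2) (6,3)] -> total=13
Click 3 (0,5) count=2: revealed 1 new [(0,5)] -> total=14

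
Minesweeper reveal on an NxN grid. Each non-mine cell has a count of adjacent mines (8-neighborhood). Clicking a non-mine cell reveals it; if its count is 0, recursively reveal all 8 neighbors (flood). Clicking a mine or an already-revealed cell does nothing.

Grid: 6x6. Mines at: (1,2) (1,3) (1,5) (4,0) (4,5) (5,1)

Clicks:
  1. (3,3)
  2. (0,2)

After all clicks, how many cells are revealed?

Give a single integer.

Click 1 (3,3) count=0: revealed 15 new [(2,1) (2,2) (2,3) (2,4) (3,1) (3,2) (3,3) (3,4) (4,1) (4,2) (4,3) (4,4) (5,2) (5,3) (5,4)] -> total=15
Click 2 (0,2) count=2: revealed 1 new [(0,2)] -> total=16

Answer: 16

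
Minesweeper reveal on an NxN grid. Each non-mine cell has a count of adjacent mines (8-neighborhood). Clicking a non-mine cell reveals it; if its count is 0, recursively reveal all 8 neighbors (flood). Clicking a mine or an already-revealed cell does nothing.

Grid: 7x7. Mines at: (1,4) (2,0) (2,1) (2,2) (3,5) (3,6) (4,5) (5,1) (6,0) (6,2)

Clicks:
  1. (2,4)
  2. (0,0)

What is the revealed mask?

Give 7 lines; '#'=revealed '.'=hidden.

Click 1 (2,4) count=2: revealed 1 new [(2,4)] -> total=1
Click 2 (0,0) count=0: revealed 8 new [(0,0) (0,1) (0,2) (0,3) (1,0) (1,1) (1,2) (1,3)] -> total=9

Answer: ####...
####...
....#..
.......
.......
.......
.......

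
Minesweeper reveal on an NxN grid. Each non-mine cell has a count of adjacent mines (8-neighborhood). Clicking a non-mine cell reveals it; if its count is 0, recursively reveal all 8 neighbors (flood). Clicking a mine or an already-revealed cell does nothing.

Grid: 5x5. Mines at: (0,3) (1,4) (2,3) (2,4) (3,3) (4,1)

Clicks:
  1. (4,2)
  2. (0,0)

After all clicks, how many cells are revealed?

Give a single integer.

Answer: 13

Derivation:
Click 1 (4,2) count=2: revealed 1 new [(4,2)] -> total=1
Click 2 (0,0) count=0: revealed 12 new [(0,0) (0,1) (0,2) (1,0) (1,1) (1,2) (2,0) (2,1) (2,2) (3,0) (3,1) (3,2)] -> total=13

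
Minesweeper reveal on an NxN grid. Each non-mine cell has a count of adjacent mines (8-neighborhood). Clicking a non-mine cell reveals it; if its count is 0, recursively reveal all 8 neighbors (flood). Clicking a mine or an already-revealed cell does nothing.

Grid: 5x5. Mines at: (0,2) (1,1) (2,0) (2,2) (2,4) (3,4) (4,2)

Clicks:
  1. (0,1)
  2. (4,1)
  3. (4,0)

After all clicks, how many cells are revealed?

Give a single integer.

Click 1 (0,1) count=2: revealed 1 new [(0,1)] -> total=1
Click 2 (4,1) count=1: revealed 1 new [(4,1)] -> total=2
Click 3 (4,0) count=0: revealed 3 new [(3,0) (3,1) (4,0)] -> total=5

Answer: 5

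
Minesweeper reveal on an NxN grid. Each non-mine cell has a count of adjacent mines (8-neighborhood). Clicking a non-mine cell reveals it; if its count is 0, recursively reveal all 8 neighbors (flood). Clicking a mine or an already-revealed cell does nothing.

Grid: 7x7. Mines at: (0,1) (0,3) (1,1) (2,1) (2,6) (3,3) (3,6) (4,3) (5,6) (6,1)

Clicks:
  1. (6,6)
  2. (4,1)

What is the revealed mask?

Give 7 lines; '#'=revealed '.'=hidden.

Answer: .......
.......
.......
###....
###....
###....
......#

Derivation:
Click 1 (6,6) count=1: revealed 1 new [(6,6)] -> total=1
Click 2 (4,1) count=0: revealed 9 new [(3,0) (3,1) (3,2) (4,0) (4,1) (4,2) (5,0) (5,1) (5,2)] -> total=10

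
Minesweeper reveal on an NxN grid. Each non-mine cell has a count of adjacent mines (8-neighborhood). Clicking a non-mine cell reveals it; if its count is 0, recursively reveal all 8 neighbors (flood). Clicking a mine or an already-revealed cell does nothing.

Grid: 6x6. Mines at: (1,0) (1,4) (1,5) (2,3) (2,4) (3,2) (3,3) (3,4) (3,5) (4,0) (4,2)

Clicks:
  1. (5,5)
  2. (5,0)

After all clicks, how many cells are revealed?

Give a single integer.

Answer: 7

Derivation:
Click 1 (5,5) count=0: revealed 6 new [(4,3) (4,4) (4,5) (5,3) (5,4) (5,5)] -> total=6
Click 2 (5,0) count=1: revealed 1 new [(5,0)] -> total=7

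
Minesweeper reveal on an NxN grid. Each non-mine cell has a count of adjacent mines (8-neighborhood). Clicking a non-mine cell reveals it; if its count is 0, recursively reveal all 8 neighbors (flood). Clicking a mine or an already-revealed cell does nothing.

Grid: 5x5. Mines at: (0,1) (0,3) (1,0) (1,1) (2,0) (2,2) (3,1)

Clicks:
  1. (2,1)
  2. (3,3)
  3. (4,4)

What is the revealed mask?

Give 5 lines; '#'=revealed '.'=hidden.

Click 1 (2,1) count=5: revealed 1 new [(2,1)] -> total=1
Click 2 (3,3) count=1: revealed 1 new [(3,3)] -> total=2
Click 3 (4,4) count=0: revealed 9 new [(1,3) (1,4) (2,3) (2,4) (3,2) (3,4) (4,2) (4,3) (4,4)] -> total=11

Answer: .....
...##
.#.##
..###
..###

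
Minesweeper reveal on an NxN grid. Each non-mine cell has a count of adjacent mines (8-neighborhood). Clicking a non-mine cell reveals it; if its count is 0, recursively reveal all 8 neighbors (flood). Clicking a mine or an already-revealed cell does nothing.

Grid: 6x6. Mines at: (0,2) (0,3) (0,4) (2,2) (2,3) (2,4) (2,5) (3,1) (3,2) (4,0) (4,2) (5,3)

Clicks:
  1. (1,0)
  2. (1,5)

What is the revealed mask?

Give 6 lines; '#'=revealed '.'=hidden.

Click 1 (1,0) count=0: revealed 6 new [(0,0) (0,1) (1,0) (1,1) (2,0) (2,1)] -> total=6
Click 2 (1,5) count=3: revealed 1 new [(1,5)] -> total=7

Answer: ##....
##...#
##....
......
......
......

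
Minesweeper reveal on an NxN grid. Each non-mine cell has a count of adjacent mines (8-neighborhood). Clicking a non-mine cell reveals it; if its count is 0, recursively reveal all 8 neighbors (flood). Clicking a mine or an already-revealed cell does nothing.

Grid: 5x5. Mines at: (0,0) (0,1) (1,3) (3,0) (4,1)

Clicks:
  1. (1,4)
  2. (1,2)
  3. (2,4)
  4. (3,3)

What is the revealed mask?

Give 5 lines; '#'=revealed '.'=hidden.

Answer: .....
..#.#
..###
..###
..###

Derivation:
Click 1 (1,4) count=1: revealed 1 new [(1,4)] -> total=1
Click 2 (1,2) count=2: revealed 1 new [(1,2)] -> total=2
Click 3 (2,4) count=1: revealed 1 new [(2,4)] -> total=3
Click 4 (3,3) count=0: revealed 8 new [(2,2) (2,3) (3,2) (3,3) (3,4) (4,2) (4,3) (4,4)] -> total=11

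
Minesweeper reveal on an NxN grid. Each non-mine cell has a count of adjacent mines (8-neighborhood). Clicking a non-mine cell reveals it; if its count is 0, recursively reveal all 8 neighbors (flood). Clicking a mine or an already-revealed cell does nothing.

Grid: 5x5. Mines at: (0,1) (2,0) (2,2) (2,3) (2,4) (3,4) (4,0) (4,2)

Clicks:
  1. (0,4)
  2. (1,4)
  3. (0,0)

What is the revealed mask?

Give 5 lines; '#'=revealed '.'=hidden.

Answer: #.###
..###
.....
.....
.....

Derivation:
Click 1 (0,4) count=0: revealed 6 new [(0,2) (0,3) (0,4) (1,2) (1,3) (1,4)] -> total=6
Click 2 (1,4) count=2: revealed 0 new [(none)] -> total=6
Click 3 (0,0) count=1: revealed 1 new [(0,0)] -> total=7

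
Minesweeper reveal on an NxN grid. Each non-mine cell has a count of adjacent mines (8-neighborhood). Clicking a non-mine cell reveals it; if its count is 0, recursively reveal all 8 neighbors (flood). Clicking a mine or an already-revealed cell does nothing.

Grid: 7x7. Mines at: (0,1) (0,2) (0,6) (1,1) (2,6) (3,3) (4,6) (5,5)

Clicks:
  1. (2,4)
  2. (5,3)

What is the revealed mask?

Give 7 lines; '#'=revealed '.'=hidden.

Answer: .......
.......
###.#..
###....
#####..
#####..
#####..

Derivation:
Click 1 (2,4) count=1: revealed 1 new [(2,4)] -> total=1
Click 2 (5,3) count=0: revealed 21 new [(2,0) (2,1) (2,2) (3,0) (3,1) (3,2) (4,0) (4,1) (4,2) (4,3) (4,4) (5,0) (5,1) (5,2) (5,3) (5,4) (6,0) (6,1) (6,2) (6,3) (6,4)] -> total=22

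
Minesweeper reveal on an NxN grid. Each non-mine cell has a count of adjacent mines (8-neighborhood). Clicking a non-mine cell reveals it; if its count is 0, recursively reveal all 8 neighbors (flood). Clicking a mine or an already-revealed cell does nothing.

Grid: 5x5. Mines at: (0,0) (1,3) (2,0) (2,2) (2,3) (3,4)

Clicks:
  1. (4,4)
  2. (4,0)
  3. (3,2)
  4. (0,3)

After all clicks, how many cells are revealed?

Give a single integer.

Answer: 10

Derivation:
Click 1 (4,4) count=1: revealed 1 new [(4,4)] -> total=1
Click 2 (4,0) count=0: revealed 8 new [(3,0) (3,1) (3,2) (3,3) (4,0) (4,1) (4,2) (4,3)] -> total=9
Click 3 (3,2) count=2: revealed 0 new [(none)] -> total=9
Click 4 (0,3) count=1: revealed 1 new [(0,3)] -> total=10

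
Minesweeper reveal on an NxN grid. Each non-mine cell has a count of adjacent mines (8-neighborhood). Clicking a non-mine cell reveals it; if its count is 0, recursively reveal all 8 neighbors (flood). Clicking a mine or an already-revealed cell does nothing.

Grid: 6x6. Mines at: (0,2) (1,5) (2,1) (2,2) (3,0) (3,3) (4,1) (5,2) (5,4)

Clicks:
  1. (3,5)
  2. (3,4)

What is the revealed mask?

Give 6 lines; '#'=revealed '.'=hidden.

Answer: ......
......
....##
....##
....##
......

Derivation:
Click 1 (3,5) count=0: revealed 6 new [(2,4) (2,5) (3,4) (3,5) (4,4) (4,5)] -> total=6
Click 2 (3,4) count=1: revealed 0 new [(none)] -> total=6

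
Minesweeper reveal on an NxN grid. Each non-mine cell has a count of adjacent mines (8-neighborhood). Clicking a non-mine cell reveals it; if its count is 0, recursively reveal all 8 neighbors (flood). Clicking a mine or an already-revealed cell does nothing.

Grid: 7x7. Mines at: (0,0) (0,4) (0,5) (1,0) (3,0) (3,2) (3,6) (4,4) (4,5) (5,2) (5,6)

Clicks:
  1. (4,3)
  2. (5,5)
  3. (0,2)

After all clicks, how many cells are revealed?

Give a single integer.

Click 1 (4,3) count=3: revealed 1 new [(4,3)] -> total=1
Click 2 (5,5) count=3: revealed 1 new [(5,5)] -> total=2
Click 3 (0,2) count=0: revealed 9 new [(0,1) (0,2) (0,3) (1,1) (1,2) (1,3) (2,1) (2,2) (2,3)] -> total=11

Answer: 11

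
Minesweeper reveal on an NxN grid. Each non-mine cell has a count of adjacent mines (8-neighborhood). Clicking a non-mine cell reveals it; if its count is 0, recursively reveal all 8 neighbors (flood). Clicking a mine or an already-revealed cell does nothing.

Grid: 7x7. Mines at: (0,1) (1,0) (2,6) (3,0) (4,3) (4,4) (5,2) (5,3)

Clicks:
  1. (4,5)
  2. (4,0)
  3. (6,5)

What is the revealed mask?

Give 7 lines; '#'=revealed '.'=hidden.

Click 1 (4,5) count=1: revealed 1 new [(4,5)] -> total=1
Click 2 (4,0) count=1: revealed 1 new [(4,0)] -> total=2
Click 3 (6,5) count=0: revealed 9 new [(3,5) (3,6) (4,6) (5,4) (5,5) (5,6) (6,4) (6,5) (6,6)] -> total=11

Answer: .......
.......
.......
.....##
#....##
....###
....###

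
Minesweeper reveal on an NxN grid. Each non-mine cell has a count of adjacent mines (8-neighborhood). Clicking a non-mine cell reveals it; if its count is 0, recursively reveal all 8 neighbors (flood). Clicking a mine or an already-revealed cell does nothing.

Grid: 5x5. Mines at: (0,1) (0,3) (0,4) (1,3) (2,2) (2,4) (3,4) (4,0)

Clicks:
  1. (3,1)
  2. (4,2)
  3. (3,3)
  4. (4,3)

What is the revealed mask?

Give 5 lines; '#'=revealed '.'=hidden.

Click 1 (3,1) count=2: revealed 1 new [(3,1)] -> total=1
Click 2 (4,2) count=0: revealed 5 new [(3,2) (3,3) (4,1) (4,2) (4,3)] -> total=6
Click 3 (3,3) count=3: revealed 0 new [(none)] -> total=6
Click 4 (4,3) count=1: revealed 0 new [(none)] -> total=6

Answer: .....
.....
.....
.###.
.###.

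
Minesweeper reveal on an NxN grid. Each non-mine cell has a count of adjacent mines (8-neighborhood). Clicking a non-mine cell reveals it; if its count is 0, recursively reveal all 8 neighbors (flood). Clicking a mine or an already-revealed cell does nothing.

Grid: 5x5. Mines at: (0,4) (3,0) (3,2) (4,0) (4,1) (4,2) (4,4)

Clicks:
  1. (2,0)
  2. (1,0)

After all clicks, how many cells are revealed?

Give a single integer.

Answer: 12

Derivation:
Click 1 (2,0) count=1: revealed 1 new [(2,0)] -> total=1
Click 2 (1,0) count=0: revealed 11 new [(0,0) (0,1) (0,2) (0,3) (1,0) (1,1) (1,2) (1,3) (2,1) (2,2) (2,3)] -> total=12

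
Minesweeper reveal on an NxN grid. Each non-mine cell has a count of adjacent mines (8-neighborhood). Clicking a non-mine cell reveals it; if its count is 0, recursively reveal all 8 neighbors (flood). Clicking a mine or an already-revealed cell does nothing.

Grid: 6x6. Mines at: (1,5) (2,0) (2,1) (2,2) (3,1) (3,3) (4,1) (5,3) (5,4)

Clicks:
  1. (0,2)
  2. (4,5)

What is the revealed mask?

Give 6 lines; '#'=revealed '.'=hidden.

Answer: #####.
#####.
......
......
.....#
......

Derivation:
Click 1 (0,2) count=0: revealed 10 new [(0,0) (0,1) (0,2) (0,3) (0,4) (1,0) (1,1) (1,2) (1,3) (1,4)] -> total=10
Click 2 (4,5) count=1: revealed 1 new [(4,5)] -> total=11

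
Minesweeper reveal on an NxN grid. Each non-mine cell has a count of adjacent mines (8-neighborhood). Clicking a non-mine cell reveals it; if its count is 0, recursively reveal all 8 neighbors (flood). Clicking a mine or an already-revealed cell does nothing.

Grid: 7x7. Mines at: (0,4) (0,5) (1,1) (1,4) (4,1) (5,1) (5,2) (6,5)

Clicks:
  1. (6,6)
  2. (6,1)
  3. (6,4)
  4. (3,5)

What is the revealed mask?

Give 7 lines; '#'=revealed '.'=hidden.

Click 1 (6,6) count=1: revealed 1 new [(6,6)] -> total=1
Click 2 (6,1) count=2: revealed 1 new [(6,1)] -> total=2
Click 3 (6,4) count=1: revealed 1 new [(6,4)] -> total=3
Click 4 (3,5) count=0: revealed 21 new [(1,5) (1,6) (2,2) (2,3) (2,4) (2,5) (2,6) (3,2) (3,3) (3,4) (3,5) (3,6) (4,2) (4,3) (4,4) (4,5) (4,6) (5,3) (5,4) (5,5) (5,6)] -> total=24

Answer: .......
.....##
..#####
..#####
..#####
...####
.#..#.#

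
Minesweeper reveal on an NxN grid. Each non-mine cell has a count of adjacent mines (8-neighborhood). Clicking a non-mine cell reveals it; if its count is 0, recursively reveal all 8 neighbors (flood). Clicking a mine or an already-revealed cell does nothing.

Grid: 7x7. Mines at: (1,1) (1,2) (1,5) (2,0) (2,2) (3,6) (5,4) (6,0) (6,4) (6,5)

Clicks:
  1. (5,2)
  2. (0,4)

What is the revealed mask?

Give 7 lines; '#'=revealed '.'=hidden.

Answer: ....#..
.......
.......
####...
####...
####...
.###...

Derivation:
Click 1 (5,2) count=0: revealed 15 new [(3,0) (3,1) (3,2) (3,3) (4,0) (4,1) (4,2) (4,3) (5,0) (5,1) (5,2) (5,3) (6,1) (6,2) (6,3)] -> total=15
Click 2 (0,4) count=1: revealed 1 new [(0,4)] -> total=16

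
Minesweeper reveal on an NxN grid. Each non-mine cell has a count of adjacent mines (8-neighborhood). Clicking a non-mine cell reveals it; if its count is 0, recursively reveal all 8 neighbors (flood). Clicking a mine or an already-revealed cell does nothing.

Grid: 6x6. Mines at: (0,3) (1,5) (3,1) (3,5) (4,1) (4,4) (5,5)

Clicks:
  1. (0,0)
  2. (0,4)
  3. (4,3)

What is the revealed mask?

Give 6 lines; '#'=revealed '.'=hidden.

Click 1 (0,0) count=0: revealed 9 new [(0,0) (0,1) (0,2) (1,0) (1,1) (1,2) (2,0) (2,1) (2,2)] -> total=9
Click 2 (0,4) count=2: revealed 1 new [(0,4)] -> total=10
Click 3 (4,3) count=1: revealed 1 new [(4,3)] -> total=11

Answer: ###.#.
###...
###...
......
...#..
......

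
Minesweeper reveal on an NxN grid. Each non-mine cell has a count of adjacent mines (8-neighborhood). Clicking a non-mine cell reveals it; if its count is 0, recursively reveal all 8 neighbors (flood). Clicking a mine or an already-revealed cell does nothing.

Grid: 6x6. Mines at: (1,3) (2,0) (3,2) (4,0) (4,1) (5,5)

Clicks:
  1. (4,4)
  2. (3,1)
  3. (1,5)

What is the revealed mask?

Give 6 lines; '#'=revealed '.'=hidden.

Answer: ....##
....##
...###
.#.###
...###
......

Derivation:
Click 1 (4,4) count=1: revealed 1 new [(4,4)] -> total=1
Click 2 (3,1) count=4: revealed 1 new [(3,1)] -> total=2
Click 3 (1,5) count=0: revealed 12 new [(0,4) (0,5) (1,4) (1,5) (2,3) (2,4) (2,5) (3,3) (3,4) (3,5) (4,3) (4,5)] -> total=14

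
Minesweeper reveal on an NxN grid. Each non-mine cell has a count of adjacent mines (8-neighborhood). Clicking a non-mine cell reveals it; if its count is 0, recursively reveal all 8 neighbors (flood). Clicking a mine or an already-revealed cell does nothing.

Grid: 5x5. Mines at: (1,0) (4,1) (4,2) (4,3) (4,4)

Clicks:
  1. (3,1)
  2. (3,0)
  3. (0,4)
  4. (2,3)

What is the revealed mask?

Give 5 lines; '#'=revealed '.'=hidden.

Click 1 (3,1) count=2: revealed 1 new [(3,1)] -> total=1
Click 2 (3,0) count=1: revealed 1 new [(3,0)] -> total=2
Click 3 (0,4) count=0: revealed 15 new [(0,1) (0,2) (0,3) (0,4) (1,1) (1,2) (1,3) (1,4) (2,1) (2,2) (2,3) (2,4) (3,2) (3,3) (3,4)] -> total=17
Click 4 (2,3) count=0: revealed 0 new [(none)] -> total=17

Answer: .####
.####
.####
#####
.....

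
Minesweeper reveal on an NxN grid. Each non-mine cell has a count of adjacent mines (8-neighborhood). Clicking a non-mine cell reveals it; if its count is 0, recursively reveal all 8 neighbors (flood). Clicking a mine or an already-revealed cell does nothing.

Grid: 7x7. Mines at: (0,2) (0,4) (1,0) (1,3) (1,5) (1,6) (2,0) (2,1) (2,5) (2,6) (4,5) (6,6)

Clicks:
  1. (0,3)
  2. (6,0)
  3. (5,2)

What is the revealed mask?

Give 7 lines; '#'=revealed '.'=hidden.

Click 1 (0,3) count=3: revealed 1 new [(0,3)] -> total=1
Click 2 (6,0) count=0: revealed 25 new [(2,2) (2,3) (2,4) (3,0) (3,1) (3,2) (3,3) (3,4) (4,0) (4,1) (4,2) (4,3) (4,4) (5,0) (5,1) (5,2) (5,3) (5,4) (5,5) (6,0) (6,1) (6,2) (6,3) (6,4) (6,5)] -> total=26
Click 3 (5,2) count=0: revealed 0 new [(none)] -> total=26

Answer: ...#...
.......
..###..
#####..
#####..
######.
######.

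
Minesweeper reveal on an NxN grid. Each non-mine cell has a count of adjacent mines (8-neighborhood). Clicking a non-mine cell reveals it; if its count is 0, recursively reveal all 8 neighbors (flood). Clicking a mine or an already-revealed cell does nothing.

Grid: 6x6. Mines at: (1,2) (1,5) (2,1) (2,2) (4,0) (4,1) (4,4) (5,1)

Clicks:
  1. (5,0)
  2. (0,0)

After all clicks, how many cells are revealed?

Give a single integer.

Answer: 5

Derivation:
Click 1 (5,0) count=3: revealed 1 new [(5,0)] -> total=1
Click 2 (0,0) count=0: revealed 4 new [(0,0) (0,1) (1,0) (1,1)] -> total=5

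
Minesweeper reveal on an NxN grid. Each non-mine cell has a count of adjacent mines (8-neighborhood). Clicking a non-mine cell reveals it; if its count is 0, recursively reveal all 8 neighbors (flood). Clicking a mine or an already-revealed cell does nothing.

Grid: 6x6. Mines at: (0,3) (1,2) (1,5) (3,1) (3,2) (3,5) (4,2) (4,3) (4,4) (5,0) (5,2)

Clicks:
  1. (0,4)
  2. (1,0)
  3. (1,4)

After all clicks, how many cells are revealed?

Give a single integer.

Answer: 8

Derivation:
Click 1 (0,4) count=2: revealed 1 new [(0,4)] -> total=1
Click 2 (1,0) count=0: revealed 6 new [(0,0) (0,1) (1,0) (1,1) (2,0) (2,1)] -> total=7
Click 3 (1,4) count=2: revealed 1 new [(1,4)] -> total=8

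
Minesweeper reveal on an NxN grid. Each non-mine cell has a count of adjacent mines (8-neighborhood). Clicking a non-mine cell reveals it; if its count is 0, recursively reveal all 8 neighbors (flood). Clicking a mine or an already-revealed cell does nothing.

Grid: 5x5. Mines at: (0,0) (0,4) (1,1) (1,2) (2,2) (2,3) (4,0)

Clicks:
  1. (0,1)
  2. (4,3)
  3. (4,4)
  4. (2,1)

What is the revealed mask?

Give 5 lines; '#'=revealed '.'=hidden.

Click 1 (0,1) count=3: revealed 1 new [(0,1)] -> total=1
Click 2 (4,3) count=0: revealed 8 new [(3,1) (3,2) (3,3) (3,4) (4,1) (4,2) (4,3) (4,4)] -> total=9
Click 3 (4,4) count=0: revealed 0 new [(none)] -> total=9
Click 4 (2,1) count=3: revealed 1 new [(2,1)] -> total=10

Answer: .#...
.....
.#...
.####
.####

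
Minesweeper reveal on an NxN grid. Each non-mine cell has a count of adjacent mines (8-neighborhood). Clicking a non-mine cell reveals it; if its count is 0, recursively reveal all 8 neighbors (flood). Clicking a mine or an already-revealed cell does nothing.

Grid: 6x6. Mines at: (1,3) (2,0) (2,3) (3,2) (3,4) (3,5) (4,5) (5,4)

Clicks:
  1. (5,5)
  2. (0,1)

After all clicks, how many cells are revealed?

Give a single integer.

Answer: 7

Derivation:
Click 1 (5,5) count=2: revealed 1 new [(5,5)] -> total=1
Click 2 (0,1) count=0: revealed 6 new [(0,0) (0,1) (0,2) (1,0) (1,1) (1,2)] -> total=7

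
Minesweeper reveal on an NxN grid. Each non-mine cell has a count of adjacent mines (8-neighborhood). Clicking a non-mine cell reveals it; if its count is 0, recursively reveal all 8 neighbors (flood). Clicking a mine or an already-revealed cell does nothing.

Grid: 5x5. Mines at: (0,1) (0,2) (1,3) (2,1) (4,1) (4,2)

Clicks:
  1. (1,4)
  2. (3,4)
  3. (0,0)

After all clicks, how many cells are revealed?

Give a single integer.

Answer: 8

Derivation:
Click 1 (1,4) count=1: revealed 1 new [(1,4)] -> total=1
Click 2 (3,4) count=0: revealed 6 new [(2,3) (2,4) (3,3) (3,4) (4,3) (4,4)] -> total=7
Click 3 (0,0) count=1: revealed 1 new [(0,0)] -> total=8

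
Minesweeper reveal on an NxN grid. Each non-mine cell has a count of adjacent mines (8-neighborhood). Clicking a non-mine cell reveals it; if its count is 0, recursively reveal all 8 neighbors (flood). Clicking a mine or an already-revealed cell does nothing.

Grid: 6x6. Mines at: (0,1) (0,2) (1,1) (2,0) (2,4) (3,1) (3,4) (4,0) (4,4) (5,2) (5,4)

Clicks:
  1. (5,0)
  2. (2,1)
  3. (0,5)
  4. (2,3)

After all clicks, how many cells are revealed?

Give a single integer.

Answer: 9

Derivation:
Click 1 (5,0) count=1: revealed 1 new [(5,0)] -> total=1
Click 2 (2,1) count=3: revealed 1 new [(2,1)] -> total=2
Click 3 (0,5) count=0: revealed 6 new [(0,3) (0,4) (0,5) (1,3) (1,4) (1,5)] -> total=8
Click 4 (2,3) count=2: revealed 1 new [(2,3)] -> total=9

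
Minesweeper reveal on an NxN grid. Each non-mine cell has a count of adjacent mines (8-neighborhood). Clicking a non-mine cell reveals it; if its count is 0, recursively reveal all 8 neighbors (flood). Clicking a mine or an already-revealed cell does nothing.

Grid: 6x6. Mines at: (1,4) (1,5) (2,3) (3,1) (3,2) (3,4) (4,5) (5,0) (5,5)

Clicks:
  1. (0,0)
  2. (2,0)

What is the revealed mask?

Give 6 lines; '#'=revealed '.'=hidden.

Answer: ####..
####..
###...
......
......
......

Derivation:
Click 1 (0,0) count=0: revealed 11 new [(0,0) (0,1) (0,2) (0,3) (1,0) (1,1) (1,2) (1,3) (2,0) (2,1) (2,2)] -> total=11
Click 2 (2,0) count=1: revealed 0 new [(none)] -> total=11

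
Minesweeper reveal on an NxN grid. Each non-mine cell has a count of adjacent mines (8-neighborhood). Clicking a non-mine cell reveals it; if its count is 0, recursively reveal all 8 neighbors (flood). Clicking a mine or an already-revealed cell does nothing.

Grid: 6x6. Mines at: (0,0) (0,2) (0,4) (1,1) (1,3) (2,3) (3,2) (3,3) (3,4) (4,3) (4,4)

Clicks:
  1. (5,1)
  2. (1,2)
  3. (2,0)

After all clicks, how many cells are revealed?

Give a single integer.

Click 1 (5,1) count=0: revealed 10 new [(2,0) (2,1) (3,0) (3,1) (4,0) (4,1) (4,2) (5,0) (5,1) (5,2)] -> total=10
Click 2 (1,2) count=4: revealed 1 new [(1,2)] -> total=11
Click 3 (2,0) count=1: revealed 0 new [(none)] -> total=11

Answer: 11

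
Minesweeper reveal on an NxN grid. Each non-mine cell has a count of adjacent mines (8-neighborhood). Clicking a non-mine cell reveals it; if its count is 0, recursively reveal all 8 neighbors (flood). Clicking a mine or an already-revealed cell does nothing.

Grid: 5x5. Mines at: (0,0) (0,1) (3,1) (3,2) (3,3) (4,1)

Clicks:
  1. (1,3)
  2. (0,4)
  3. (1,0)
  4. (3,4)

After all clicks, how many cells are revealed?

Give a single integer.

Click 1 (1,3) count=0: revealed 9 new [(0,2) (0,3) (0,4) (1,2) (1,3) (1,4) (2,2) (2,3) (2,4)] -> total=9
Click 2 (0,4) count=0: revealed 0 new [(none)] -> total=9
Click 3 (1,0) count=2: revealed 1 new [(1,0)] -> total=10
Click 4 (3,4) count=1: revealed 1 new [(3,4)] -> total=11

Answer: 11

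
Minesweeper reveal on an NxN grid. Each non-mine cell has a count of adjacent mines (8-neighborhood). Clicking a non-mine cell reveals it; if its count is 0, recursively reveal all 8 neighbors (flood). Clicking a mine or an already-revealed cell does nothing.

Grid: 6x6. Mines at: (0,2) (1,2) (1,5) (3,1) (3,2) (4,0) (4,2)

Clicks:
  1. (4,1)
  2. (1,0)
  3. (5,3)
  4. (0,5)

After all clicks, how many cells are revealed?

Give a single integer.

Answer: 9

Derivation:
Click 1 (4,1) count=4: revealed 1 new [(4,1)] -> total=1
Click 2 (1,0) count=0: revealed 6 new [(0,0) (0,1) (1,0) (1,1) (2,0) (2,1)] -> total=7
Click 3 (5,3) count=1: revealed 1 new [(5,3)] -> total=8
Click 4 (0,5) count=1: revealed 1 new [(0,5)] -> total=9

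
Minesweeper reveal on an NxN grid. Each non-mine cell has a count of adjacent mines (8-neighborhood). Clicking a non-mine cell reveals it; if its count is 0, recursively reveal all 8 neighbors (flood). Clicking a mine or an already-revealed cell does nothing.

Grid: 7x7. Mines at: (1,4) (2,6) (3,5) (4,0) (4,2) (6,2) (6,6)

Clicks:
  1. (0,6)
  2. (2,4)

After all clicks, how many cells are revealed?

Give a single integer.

Click 1 (0,6) count=0: revealed 4 new [(0,5) (0,6) (1,5) (1,6)] -> total=4
Click 2 (2,4) count=2: revealed 1 new [(2,4)] -> total=5

Answer: 5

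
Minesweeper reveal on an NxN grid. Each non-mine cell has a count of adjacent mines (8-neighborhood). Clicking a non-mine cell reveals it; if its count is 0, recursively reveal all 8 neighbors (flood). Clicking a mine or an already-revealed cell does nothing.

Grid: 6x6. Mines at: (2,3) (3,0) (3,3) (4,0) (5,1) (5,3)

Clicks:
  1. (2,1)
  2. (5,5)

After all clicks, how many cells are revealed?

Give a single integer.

Click 1 (2,1) count=1: revealed 1 new [(2,1)] -> total=1
Click 2 (5,5) count=0: revealed 22 new [(0,0) (0,1) (0,2) (0,3) (0,4) (0,5) (1,0) (1,1) (1,2) (1,3) (1,4) (1,5) (2,0) (2,2) (2,4) (2,5) (3,4) (3,5) (4,4) (4,5) (5,4) (5,5)] -> total=23

Answer: 23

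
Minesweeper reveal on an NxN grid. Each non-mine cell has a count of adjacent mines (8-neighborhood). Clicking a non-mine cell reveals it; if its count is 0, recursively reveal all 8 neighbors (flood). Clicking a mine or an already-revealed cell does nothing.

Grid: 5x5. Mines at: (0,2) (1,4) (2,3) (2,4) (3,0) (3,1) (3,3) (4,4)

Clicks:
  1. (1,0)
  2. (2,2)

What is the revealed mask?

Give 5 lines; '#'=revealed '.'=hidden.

Click 1 (1,0) count=0: revealed 6 new [(0,0) (0,1) (1,0) (1,1) (2,0) (2,1)] -> total=6
Click 2 (2,2) count=3: revealed 1 new [(2,2)] -> total=7

Answer: ##...
##...
###..
.....
.....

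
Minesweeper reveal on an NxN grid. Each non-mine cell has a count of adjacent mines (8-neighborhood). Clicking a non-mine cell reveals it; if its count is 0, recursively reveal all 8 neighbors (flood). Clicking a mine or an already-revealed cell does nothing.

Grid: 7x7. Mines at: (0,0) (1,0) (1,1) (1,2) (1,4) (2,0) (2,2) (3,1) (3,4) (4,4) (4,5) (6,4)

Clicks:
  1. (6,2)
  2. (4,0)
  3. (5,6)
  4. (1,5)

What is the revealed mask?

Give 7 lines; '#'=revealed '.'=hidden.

Answer: .......
.....#.
.......
.......
####...
####..#
####...

Derivation:
Click 1 (6,2) count=0: revealed 12 new [(4,0) (4,1) (4,2) (4,3) (5,0) (5,1) (5,2) (5,3) (6,0) (6,1) (6,2) (6,3)] -> total=12
Click 2 (4,0) count=1: revealed 0 new [(none)] -> total=12
Click 3 (5,6) count=1: revealed 1 new [(5,6)] -> total=13
Click 4 (1,5) count=1: revealed 1 new [(1,5)] -> total=14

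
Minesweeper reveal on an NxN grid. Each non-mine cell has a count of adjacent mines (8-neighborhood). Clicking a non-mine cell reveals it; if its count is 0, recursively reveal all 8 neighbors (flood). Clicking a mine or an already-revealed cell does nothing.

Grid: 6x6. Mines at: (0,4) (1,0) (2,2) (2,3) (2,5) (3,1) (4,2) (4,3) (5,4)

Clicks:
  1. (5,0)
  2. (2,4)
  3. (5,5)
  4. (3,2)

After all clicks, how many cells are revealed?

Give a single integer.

Answer: 7

Derivation:
Click 1 (5,0) count=0: revealed 4 new [(4,0) (4,1) (5,0) (5,1)] -> total=4
Click 2 (2,4) count=2: revealed 1 new [(2,4)] -> total=5
Click 3 (5,5) count=1: revealed 1 new [(5,5)] -> total=6
Click 4 (3,2) count=5: revealed 1 new [(3,2)] -> total=7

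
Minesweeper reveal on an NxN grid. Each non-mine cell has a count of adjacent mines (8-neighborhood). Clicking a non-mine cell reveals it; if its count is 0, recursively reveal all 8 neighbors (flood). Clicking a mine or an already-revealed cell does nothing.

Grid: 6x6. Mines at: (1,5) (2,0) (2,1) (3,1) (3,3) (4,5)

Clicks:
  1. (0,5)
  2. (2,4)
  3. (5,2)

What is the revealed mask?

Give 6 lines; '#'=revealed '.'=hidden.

Click 1 (0,5) count=1: revealed 1 new [(0,5)] -> total=1
Click 2 (2,4) count=2: revealed 1 new [(2,4)] -> total=2
Click 3 (5,2) count=0: revealed 10 new [(4,0) (4,1) (4,2) (4,3) (4,4) (5,0) (5,1) (5,2) (5,3) (5,4)] -> total=12

Answer: .....#
......
....#.
......
#####.
#####.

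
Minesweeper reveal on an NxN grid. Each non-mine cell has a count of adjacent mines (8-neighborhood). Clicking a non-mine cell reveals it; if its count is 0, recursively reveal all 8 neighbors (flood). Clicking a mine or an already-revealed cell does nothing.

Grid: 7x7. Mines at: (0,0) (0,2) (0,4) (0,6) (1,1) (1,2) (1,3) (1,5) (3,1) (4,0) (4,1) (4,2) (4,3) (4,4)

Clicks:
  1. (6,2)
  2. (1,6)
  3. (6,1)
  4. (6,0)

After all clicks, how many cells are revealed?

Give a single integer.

Answer: 21

Derivation:
Click 1 (6,2) count=0: revealed 20 new [(2,5) (2,6) (3,5) (3,6) (4,5) (4,6) (5,0) (5,1) (5,2) (5,3) (5,4) (5,5) (5,6) (6,0) (6,1) (6,2) (6,3) (6,4) (6,5) (6,6)] -> total=20
Click 2 (1,6) count=2: revealed 1 new [(1,6)] -> total=21
Click 3 (6,1) count=0: revealed 0 new [(none)] -> total=21
Click 4 (6,0) count=0: revealed 0 new [(none)] -> total=21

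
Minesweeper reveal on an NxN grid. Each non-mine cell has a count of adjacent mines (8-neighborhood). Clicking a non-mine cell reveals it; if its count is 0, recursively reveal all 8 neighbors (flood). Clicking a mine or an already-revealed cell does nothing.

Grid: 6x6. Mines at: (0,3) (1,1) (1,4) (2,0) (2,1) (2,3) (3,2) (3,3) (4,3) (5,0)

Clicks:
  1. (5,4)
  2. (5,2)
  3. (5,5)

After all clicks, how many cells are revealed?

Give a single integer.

Answer: 9

Derivation:
Click 1 (5,4) count=1: revealed 1 new [(5,4)] -> total=1
Click 2 (5,2) count=1: revealed 1 new [(5,2)] -> total=2
Click 3 (5,5) count=0: revealed 7 new [(2,4) (2,5) (3,4) (3,5) (4,4) (4,5) (5,5)] -> total=9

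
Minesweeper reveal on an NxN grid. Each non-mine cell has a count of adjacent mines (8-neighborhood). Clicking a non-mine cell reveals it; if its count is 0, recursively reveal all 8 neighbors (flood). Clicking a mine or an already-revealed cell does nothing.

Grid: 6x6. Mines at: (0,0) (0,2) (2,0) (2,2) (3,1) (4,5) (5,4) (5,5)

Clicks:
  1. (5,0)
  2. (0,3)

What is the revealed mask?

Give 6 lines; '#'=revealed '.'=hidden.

Click 1 (5,0) count=0: revealed 8 new [(4,0) (4,1) (4,2) (4,3) (5,0) (5,1) (5,2) (5,3)] -> total=8
Click 2 (0,3) count=1: revealed 1 new [(0,3)] -> total=9

Answer: ...#..
......
......
......
####..
####..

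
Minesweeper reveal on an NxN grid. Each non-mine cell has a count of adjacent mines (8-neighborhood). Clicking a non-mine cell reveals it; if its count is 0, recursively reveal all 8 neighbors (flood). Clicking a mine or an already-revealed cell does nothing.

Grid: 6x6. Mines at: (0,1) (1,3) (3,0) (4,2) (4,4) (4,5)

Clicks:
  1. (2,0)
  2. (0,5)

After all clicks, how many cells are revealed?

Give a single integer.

Click 1 (2,0) count=1: revealed 1 new [(2,0)] -> total=1
Click 2 (0,5) count=0: revealed 8 new [(0,4) (0,5) (1,4) (1,5) (2,4) (2,5) (3,4) (3,5)] -> total=9

Answer: 9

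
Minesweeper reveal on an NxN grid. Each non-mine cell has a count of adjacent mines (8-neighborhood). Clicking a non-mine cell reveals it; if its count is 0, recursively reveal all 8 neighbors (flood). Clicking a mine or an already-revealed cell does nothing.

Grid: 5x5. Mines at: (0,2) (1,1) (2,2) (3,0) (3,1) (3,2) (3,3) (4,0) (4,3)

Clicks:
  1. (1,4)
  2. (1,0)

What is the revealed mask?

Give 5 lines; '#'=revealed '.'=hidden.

Click 1 (1,4) count=0: revealed 6 new [(0,3) (0,4) (1,3) (1,4) (2,3) (2,4)] -> total=6
Click 2 (1,0) count=1: revealed 1 new [(1,0)] -> total=7

Answer: ...##
#..##
...##
.....
.....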